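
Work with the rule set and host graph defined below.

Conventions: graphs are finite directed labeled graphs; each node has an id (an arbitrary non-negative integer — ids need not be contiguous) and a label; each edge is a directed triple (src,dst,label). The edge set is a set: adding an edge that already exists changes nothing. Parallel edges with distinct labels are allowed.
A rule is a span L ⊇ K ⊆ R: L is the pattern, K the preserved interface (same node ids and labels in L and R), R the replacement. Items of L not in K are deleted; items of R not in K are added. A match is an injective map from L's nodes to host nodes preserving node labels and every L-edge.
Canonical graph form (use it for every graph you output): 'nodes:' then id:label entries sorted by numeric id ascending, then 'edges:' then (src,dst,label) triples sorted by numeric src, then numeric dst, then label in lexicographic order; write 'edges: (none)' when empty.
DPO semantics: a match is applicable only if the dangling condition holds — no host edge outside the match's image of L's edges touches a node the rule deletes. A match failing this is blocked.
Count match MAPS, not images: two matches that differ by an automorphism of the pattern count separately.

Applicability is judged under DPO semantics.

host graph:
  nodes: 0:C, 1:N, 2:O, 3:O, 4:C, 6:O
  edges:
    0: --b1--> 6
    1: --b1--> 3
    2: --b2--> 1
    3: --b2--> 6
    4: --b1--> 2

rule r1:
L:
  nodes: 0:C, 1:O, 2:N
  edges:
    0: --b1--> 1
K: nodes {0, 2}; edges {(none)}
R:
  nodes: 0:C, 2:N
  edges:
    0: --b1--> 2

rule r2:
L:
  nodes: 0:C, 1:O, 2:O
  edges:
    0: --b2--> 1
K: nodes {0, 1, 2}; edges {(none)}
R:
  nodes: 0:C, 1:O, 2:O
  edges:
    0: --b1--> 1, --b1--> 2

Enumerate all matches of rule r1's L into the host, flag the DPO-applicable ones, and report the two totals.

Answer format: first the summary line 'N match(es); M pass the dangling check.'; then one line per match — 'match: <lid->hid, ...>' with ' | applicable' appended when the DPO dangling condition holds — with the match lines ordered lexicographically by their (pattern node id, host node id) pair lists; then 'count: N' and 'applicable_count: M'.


2 match(es); 0 pass the dangling check.
match: 0->0, 1->6, 2->1
match: 0->4, 1->2, 2->1
count: 2
applicable_count: 0


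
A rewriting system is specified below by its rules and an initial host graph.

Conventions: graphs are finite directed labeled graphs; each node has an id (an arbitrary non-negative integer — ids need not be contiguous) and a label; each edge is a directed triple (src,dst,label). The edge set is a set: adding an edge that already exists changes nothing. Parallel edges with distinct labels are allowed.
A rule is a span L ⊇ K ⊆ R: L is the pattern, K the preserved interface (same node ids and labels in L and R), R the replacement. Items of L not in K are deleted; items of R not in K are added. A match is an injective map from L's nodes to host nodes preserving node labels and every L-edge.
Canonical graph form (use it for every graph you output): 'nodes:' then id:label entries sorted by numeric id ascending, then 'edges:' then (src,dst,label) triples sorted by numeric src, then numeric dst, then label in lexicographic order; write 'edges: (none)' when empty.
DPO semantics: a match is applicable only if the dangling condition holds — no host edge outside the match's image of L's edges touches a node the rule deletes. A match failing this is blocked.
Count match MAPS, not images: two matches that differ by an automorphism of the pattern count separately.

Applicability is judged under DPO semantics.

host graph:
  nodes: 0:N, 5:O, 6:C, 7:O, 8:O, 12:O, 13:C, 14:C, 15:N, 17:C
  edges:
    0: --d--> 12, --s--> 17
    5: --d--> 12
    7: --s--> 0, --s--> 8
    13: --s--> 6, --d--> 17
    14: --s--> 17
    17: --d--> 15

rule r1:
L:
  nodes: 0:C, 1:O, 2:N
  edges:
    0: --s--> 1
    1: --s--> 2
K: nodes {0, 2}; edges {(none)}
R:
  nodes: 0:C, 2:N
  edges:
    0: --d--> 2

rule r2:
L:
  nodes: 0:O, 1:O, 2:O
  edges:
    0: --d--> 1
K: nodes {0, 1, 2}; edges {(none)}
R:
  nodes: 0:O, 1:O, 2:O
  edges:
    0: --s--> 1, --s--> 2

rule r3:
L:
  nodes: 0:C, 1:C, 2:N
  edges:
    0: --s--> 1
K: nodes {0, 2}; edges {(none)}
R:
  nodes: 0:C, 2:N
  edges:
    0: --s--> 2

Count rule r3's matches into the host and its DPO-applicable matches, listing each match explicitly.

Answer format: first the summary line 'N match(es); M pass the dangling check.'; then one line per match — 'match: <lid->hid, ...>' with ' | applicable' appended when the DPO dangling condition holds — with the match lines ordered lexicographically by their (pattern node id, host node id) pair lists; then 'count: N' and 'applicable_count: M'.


4 match(es); 2 pass the dangling check.
match: 0->13, 1->6, 2->0 | applicable
match: 0->13, 1->6, 2->15 | applicable
match: 0->14, 1->17, 2->0
match: 0->14, 1->17, 2->15
count: 4
applicable_count: 2


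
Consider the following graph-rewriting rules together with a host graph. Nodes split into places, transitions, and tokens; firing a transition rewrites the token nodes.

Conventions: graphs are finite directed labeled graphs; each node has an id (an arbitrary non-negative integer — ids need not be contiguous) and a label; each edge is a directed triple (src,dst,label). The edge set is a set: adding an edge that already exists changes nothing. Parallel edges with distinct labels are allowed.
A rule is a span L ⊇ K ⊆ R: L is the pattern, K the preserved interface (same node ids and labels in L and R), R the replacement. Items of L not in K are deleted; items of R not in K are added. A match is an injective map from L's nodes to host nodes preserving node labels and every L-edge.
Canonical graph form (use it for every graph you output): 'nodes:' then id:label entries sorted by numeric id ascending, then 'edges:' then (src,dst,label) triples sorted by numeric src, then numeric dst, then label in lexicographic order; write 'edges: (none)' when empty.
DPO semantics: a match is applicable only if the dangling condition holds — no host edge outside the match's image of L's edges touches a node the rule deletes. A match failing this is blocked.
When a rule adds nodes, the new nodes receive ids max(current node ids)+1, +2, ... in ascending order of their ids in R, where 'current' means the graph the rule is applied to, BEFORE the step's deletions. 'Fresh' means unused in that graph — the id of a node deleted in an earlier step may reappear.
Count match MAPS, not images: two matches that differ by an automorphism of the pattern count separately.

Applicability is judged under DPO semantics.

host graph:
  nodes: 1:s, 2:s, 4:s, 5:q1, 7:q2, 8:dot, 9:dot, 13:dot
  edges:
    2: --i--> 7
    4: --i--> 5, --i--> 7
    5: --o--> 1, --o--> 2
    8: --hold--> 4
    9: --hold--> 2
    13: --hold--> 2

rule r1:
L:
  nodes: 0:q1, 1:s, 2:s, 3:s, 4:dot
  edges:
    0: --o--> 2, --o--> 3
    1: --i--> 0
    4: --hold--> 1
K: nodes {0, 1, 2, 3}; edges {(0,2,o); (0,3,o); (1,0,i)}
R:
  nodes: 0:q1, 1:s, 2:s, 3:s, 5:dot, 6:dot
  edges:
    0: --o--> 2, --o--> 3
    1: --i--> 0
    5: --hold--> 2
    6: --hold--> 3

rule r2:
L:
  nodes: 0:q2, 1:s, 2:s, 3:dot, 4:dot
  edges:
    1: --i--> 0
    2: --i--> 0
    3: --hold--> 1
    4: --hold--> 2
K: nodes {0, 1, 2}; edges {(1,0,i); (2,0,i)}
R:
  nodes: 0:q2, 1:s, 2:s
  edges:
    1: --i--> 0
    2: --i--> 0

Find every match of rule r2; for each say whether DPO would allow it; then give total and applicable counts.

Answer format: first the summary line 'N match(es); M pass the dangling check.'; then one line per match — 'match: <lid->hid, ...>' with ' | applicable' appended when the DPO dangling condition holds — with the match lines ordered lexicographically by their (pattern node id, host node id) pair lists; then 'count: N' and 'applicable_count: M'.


4 match(es); 4 pass the dangling check.
match: 0->7, 1->2, 2->4, 3->9, 4->8 | applicable
match: 0->7, 1->2, 2->4, 3->13, 4->8 | applicable
match: 0->7, 1->4, 2->2, 3->8, 4->9 | applicable
match: 0->7, 1->4, 2->2, 3->8, 4->13 | applicable
count: 4
applicable_count: 4


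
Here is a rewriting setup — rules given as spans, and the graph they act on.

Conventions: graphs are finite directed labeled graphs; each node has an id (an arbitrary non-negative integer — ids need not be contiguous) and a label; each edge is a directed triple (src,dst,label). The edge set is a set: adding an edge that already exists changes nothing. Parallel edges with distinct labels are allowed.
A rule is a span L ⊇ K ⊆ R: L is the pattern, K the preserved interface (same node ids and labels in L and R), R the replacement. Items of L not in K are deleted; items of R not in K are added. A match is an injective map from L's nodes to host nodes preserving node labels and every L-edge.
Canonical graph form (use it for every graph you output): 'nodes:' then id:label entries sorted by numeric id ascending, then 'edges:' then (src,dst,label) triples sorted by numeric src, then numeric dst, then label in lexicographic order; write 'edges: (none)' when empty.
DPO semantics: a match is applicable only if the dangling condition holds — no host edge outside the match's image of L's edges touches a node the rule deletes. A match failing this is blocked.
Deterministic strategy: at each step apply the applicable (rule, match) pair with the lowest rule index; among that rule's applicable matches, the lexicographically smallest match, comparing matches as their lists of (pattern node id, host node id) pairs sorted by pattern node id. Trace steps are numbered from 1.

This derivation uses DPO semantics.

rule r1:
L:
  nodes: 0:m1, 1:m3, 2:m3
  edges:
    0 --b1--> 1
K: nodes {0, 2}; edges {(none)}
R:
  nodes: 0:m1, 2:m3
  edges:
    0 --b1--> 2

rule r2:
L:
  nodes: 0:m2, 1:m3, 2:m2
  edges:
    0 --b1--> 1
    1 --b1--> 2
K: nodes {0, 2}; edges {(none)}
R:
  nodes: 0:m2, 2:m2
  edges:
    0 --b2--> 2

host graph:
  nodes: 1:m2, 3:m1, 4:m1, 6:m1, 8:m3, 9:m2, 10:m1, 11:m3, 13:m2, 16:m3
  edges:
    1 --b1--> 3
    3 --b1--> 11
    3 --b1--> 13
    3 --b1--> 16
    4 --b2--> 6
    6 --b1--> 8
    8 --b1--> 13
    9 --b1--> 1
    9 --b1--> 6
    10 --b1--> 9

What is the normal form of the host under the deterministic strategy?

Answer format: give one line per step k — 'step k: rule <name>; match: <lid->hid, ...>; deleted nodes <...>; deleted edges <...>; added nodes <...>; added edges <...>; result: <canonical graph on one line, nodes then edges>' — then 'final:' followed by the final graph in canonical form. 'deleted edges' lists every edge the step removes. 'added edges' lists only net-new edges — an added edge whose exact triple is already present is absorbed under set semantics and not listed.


step 1: rule r1; match: 0->3, 1->11, 2->8; deleted nodes 11; deleted edges (3,11,b1); added nodes (none); added edges (3,8,b1); result: nodes: 1:m2, 3:m1, 4:m1, 6:m1, 8:m3, 9:m2, 10:m1, 13:m2, 16:m3 edges: (1,3,b1); (3,8,b1); (3,13,b1); (3,16,b1); (4,6,b2); (6,8,b1); (8,13,b1); (9,1,b1); (9,6,b1); (10,9,b1)
step 2: rule r1; match: 0->3, 1->16, 2->8; deleted nodes 16; deleted edges (3,16,b1); added nodes (none); added edges (none); result: nodes: 1:m2, 3:m1, 4:m1, 6:m1, 8:m3, 9:m2, 10:m1, 13:m2 edges: (1,3,b1); (3,8,b1); (3,13,b1); (4,6,b2); (6,8,b1); (8,13,b1); (9,1,b1); (9,6,b1); (10,9,b1)
final:
nodes: 1:m2, 3:m1, 4:m1, 6:m1, 8:m3, 9:m2, 10:m1, 13:m2
edges: (1,3,b1); (3,8,b1); (3,13,b1); (4,6,b2); (6,8,b1); (8,13,b1); (9,1,b1); (9,6,b1); (10,9,b1)


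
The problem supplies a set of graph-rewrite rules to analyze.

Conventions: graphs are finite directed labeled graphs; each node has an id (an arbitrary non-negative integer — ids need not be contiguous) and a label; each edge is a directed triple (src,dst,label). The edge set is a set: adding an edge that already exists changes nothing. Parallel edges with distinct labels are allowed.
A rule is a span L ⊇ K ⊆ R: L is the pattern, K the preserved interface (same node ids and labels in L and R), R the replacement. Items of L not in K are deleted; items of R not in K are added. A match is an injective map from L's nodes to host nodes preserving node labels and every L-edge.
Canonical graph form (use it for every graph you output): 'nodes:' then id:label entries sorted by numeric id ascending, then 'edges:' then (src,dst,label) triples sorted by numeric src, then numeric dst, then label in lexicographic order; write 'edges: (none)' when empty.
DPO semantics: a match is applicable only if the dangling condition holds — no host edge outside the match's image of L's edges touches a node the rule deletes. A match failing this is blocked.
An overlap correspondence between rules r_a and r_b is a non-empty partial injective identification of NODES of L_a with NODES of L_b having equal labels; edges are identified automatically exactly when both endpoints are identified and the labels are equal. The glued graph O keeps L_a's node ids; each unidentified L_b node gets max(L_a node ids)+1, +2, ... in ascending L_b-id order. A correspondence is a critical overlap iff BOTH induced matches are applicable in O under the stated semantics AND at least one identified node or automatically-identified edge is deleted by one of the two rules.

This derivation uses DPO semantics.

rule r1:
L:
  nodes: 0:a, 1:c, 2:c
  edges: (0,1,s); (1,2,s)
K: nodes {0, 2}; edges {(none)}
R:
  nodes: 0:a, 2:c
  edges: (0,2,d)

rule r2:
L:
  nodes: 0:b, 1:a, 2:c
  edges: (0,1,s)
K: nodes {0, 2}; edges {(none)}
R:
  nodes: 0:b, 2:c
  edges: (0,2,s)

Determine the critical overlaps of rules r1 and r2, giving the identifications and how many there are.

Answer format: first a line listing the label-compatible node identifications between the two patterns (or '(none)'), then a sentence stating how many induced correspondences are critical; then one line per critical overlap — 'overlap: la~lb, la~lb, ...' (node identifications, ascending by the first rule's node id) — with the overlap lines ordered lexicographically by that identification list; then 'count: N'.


label-compatible node identifications between L(r1) and L(r2): 0~1, 1~2, 2~2
1 of the induced correspondences is a critical overlap of r1 and r2.
overlap: 1~2
count: 1


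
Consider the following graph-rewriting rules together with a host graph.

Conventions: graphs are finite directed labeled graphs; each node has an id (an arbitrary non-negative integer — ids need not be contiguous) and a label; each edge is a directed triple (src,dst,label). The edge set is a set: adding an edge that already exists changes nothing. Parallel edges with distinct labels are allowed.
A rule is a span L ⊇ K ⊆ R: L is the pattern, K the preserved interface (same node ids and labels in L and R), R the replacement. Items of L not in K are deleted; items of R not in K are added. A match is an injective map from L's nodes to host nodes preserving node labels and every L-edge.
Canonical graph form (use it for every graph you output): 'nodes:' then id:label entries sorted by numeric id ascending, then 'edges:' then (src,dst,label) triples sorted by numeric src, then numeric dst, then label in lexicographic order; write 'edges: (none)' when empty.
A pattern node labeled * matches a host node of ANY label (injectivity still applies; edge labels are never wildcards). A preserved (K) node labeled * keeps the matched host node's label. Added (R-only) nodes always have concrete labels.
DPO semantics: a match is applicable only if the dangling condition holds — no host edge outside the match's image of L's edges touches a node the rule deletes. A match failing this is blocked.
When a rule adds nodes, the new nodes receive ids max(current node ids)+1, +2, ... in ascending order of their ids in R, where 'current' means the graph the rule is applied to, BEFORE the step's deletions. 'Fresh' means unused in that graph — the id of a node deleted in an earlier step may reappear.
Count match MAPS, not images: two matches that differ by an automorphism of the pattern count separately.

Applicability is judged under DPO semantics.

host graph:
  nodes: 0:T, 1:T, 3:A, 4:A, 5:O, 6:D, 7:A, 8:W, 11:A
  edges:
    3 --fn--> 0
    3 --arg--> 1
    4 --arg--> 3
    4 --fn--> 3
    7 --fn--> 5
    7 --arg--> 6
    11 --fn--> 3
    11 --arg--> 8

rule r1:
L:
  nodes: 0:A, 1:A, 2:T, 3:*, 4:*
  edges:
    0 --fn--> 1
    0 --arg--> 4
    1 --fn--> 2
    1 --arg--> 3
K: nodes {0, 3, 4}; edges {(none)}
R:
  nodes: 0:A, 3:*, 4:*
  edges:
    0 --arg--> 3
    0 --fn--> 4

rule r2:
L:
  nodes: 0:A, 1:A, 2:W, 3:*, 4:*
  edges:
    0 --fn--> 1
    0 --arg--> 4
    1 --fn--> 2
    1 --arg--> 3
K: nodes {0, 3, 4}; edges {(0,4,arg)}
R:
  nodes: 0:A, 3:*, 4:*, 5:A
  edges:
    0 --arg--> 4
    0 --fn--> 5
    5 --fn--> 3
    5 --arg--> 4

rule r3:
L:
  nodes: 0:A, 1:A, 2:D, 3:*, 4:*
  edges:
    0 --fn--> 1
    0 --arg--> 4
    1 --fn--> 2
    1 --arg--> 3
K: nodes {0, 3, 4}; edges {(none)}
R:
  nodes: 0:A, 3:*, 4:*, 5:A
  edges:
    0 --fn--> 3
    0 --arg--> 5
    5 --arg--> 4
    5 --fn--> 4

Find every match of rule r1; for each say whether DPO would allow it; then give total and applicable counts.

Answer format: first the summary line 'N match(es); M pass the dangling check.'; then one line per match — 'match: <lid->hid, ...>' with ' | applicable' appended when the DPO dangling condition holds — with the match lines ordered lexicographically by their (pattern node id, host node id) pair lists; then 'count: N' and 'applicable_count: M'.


1 match(es); 0 pass the dangling check.
match: 0->11, 1->3, 2->0, 3->1, 4->8
count: 1
applicable_count: 0


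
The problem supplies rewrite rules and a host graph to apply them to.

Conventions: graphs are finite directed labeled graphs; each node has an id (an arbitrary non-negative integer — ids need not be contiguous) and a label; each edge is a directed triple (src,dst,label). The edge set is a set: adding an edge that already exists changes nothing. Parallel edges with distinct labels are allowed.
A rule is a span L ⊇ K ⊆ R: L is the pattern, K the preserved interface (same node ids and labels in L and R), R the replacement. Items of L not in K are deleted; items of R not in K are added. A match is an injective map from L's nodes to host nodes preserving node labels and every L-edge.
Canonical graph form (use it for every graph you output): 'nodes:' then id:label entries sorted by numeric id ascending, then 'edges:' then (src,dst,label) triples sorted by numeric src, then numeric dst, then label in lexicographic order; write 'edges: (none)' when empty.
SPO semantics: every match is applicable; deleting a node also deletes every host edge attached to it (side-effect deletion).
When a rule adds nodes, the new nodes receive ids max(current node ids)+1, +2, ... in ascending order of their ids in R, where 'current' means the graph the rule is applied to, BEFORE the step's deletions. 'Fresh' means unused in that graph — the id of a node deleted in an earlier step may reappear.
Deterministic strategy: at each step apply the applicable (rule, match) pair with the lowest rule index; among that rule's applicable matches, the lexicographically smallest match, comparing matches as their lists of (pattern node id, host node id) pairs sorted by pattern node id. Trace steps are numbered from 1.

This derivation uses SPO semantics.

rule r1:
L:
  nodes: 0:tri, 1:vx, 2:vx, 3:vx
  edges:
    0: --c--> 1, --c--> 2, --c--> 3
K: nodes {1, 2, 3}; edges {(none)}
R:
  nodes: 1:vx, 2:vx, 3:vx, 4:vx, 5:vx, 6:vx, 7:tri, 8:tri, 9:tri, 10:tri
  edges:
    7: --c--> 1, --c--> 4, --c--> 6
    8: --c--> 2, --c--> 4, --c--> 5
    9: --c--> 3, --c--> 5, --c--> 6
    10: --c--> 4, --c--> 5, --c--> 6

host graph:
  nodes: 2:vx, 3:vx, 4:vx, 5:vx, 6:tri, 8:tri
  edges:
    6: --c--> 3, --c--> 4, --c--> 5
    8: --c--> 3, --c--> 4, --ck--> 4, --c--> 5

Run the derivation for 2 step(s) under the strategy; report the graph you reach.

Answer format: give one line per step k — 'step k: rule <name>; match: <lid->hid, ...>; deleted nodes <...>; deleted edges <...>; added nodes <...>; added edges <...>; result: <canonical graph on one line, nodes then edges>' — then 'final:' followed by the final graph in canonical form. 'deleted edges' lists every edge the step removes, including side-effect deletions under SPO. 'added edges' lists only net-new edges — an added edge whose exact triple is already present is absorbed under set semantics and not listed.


step 1: rule r1; match: 0->6, 1->3, 2->4, 3->5; deleted nodes 6; deleted edges (6,3,c); (6,4,c); (6,5,c); added nodes 9, 10, 11, 12, 13, 14, 15; added edges (12,3,c); (12,9,c); (12,11,c); (13,4,c); (13,9,c); (13,10,c); (14,5,c); (14,10,c); (14,11,c); (15,9,c); (15,10,c); (15,11,c); result: nodes: 2:vx, 3:vx, 4:vx, 5:vx, 8:tri, 9:vx, 10:vx, 11:vx, 12:tri, 13:tri, 14:tri, 15:tri edges: (8,3,c); (8,4,c); (8,4,ck); (8,5,c); (12,3,c); (12,9,c); (12,11,c); (13,4,c); (13,9,c); (13,10,c); (14,5,c); (14,10,c); (14,11,c); (15,9,c); (15,10,c); (15,11,c)
step 2: rule r1; match: 0->8, 1->3, 2->4, 3->5; deleted nodes 8; deleted edges (8,3,c); (8,4,c); (8,4,ck); (8,5,c); added nodes 16, 17, 18, 19, 20, 21, 22; added edges (19,3,c); (19,16,c); (19,18,c); (20,4,c); (20,16,c); (20,17,c); (21,5,c); (21,17,c); (21,18,c); (22,16,c); (22,17,c); (22,18,c); result: nodes: 2:vx, 3:vx, 4:vx, 5:vx, 9:vx, 10:vx, 11:vx, 12:tri, 13:tri, 14:tri, 15:tri, 16:vx, 17:vx, 18:vx, 19:tri, 20:tri, 21:tri, 22:tri edges: (12,3,c); (12,9,c); (12,11,c); (13,4,c); (13,9,c); (13,10,c); (14,5,c); (14,10,c); (14,11,c); (15,9,c); (15,10,c); (15,11,c); (19,3,c); (19,16,c); (19,18,c); (20,4,c); (20,16,c); (20,17,c); (21,5,c); (21,17,c); (21,18,c); (22,16,c); (22,17,c); (22,18,c)
final:
nodes: 2:vx, 3:vx, 4:vx, 5:vx, 9:vx, 10:vx, 11:vx, 12:tri, 13:tri, 14:tri, 15:tri, 16:vx, 17:vx, 18:vx, 19:tri, 20:tri, 21:tri, 22:tri
edges: (12,3,c); (12,9,c); (12,11,c); (13,4,c); (13,9,c); (13,10,c); (14,5,c); (14,10,c); (14,11,c); (15,9,c); (15,10,c); (15,11,c); (19,3,c); (19,16,c); (19,18,c); (20,4,c); (20,16,c); (20,17,c); (21,5,c); (21,17,c); (21,18,c); (22,16,c); (22,17,c); (22,18,c)


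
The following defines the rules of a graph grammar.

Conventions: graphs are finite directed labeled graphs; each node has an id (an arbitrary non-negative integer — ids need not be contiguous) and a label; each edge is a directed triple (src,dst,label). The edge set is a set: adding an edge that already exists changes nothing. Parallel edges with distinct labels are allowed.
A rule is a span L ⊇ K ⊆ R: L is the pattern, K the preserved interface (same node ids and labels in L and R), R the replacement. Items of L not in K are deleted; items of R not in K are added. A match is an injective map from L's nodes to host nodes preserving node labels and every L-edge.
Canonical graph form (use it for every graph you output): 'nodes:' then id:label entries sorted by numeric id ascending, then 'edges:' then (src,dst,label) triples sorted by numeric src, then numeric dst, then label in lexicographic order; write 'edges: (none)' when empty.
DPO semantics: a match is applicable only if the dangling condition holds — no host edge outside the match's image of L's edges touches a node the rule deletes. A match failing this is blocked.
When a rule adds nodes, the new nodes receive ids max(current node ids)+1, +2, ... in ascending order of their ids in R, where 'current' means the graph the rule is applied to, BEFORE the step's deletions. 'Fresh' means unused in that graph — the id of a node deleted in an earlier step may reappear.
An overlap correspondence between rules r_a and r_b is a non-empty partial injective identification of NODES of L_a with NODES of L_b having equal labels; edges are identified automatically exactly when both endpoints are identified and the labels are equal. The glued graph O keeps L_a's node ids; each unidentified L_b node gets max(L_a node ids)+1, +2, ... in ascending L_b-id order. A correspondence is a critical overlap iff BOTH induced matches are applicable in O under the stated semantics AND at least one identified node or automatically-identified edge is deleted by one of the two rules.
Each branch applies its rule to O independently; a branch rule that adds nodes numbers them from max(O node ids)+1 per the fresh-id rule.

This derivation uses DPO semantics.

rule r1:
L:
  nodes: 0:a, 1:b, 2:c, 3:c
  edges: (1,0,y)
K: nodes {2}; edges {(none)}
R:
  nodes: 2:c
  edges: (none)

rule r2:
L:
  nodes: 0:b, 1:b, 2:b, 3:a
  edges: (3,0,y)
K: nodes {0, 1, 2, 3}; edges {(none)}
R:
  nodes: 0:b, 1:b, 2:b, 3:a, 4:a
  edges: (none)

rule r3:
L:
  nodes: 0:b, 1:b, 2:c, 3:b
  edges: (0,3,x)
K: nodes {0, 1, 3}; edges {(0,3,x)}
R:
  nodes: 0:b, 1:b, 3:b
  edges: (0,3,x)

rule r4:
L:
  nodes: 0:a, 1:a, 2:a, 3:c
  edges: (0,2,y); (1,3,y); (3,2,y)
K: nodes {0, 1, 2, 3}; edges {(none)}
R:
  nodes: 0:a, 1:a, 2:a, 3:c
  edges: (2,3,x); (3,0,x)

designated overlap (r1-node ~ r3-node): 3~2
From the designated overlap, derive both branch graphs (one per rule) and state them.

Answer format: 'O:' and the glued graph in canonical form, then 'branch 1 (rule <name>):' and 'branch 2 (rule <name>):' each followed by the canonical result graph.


O:
nodes: 0:a, 1:b, 2:c, 3:c, 4:b, 5:b, 6:b
edges: (1,0,y); (4,6,x)
branch 1 (rule r1):
nodes: 2:c, 4:b, 5:b, 6:b
edges: (4,6,x)
branch 2 (rule r3):
nodes: 0:a, 1:b, 2:c, 4:b, 5:b, 6:b
edges: (1,0,y); (4,6,x)


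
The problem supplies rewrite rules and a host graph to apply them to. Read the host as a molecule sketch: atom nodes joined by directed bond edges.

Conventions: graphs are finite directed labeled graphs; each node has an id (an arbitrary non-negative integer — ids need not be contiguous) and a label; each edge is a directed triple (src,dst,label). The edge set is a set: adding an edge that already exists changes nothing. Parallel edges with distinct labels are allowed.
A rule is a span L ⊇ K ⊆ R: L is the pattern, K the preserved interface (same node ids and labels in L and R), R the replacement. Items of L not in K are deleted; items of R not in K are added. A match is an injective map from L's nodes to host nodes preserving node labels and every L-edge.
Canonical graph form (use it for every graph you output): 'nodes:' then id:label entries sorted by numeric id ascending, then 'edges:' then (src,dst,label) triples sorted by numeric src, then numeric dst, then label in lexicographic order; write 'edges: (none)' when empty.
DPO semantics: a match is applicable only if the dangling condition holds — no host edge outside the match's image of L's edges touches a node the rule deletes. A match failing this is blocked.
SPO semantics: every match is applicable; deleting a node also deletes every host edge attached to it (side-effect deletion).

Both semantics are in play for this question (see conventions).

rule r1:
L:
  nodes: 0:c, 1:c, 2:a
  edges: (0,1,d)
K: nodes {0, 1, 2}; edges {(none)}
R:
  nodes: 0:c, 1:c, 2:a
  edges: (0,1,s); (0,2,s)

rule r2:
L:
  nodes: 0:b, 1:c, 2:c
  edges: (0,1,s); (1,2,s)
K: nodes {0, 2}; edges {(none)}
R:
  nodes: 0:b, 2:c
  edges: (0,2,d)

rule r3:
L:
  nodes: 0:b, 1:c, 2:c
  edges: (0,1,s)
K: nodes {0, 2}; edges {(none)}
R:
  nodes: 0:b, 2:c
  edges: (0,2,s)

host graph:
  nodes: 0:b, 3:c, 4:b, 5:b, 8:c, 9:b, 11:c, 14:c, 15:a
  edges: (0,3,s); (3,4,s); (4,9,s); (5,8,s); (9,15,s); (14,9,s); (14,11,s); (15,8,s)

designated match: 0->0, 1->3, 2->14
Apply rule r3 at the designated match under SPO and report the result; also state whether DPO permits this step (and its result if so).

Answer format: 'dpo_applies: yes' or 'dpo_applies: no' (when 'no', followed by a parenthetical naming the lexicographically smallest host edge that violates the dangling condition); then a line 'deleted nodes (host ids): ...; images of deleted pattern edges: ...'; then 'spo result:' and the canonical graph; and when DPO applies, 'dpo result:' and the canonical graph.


dpo_applies: no
(the rule deletes node 3, which keeps host edge (3,4,s) outside the match image — the dangling condition fails, DPO blocks; SPO proceeds and side-deletes such edges)
deleted nodes (host ids): 3; images of deleted pattern edges: (0,3,s)
spo result:
nodes: 0:b, 4:b, 5:b, 8:c, 9:b, 11:c, 14:c, 15:a
edges: (0,14,s); (4,9,s); (5,8,s); (9,15,s); (14,9,s); (14,11,s); (15,8,s)


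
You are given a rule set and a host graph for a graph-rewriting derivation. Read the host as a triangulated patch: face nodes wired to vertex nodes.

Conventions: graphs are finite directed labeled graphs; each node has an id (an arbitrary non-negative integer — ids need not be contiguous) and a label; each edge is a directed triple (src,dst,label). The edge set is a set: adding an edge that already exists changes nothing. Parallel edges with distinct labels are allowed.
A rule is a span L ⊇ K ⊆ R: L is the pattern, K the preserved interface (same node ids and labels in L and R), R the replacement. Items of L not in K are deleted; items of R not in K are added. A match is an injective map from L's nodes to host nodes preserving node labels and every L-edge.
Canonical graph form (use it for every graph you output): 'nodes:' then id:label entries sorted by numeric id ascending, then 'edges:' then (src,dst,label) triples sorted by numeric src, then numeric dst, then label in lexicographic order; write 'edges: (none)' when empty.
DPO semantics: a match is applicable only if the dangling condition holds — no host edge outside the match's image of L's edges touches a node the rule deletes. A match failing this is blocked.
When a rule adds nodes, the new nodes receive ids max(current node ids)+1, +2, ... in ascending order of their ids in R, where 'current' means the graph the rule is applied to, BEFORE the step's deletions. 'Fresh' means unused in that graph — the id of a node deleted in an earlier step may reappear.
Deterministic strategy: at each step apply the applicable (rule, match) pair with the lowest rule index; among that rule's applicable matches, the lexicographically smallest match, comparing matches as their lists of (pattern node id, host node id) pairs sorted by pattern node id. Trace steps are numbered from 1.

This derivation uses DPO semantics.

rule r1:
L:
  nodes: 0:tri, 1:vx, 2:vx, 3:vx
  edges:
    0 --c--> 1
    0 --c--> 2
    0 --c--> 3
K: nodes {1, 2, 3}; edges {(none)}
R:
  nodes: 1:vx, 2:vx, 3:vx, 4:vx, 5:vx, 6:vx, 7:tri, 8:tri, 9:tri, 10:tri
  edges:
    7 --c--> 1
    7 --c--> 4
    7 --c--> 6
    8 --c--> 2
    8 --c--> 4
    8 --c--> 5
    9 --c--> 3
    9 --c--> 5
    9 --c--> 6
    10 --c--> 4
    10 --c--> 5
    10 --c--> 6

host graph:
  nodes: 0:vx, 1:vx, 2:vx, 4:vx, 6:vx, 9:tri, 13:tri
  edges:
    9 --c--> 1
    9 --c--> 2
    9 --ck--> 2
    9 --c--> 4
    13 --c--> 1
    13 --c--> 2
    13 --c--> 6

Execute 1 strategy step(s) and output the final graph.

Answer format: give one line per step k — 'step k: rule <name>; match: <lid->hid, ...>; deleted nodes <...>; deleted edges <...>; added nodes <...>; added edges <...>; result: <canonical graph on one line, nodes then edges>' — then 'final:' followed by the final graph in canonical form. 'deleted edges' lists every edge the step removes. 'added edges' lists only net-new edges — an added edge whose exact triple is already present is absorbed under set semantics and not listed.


step 1: rule r1; match: 0->13, 1->1, 2->2, 3->6; deleted nodes 13; deleted edges (13,1,c); (13,2,c); (13,6,c); added nodes 14, 15, 16, 17, 18, 19, 20; added edges (17,1,c); (17,14,c); (17,16,c); (18,2,c); (18,14,c); (18,15,c); (19,6,c); (19,15,c); (19,16,c); (20,14,c); (20,15,c); (20,16,c); result: nodes: 0:vx, 1:vx, 2:vx, 4:vx, 6:vx, 9:tri, 14:vx, 15:vx, 16:vx, 17:tri, 18:tri, 19:tri, 20:tri edges: (9,1,c); (9,2,c); (9,2,ck); (9,4,c); (17,1,c); (17,14,c); (17,16,c); (18,2,c); (18,14,c); (18,15,c); (19,6,c); (19,15,c); (19,16,c); (20,14,c); (20,15,c); (20,16,c)
final:
nodes: 0:vx, 1:vx, 2:vx, 4:vx, 6:vx, 9:tri, 14:vx, 15:vx, 16:vx, 17:tri, 18:tri, 19:tri, 20:tri
edges: (9,1,c); (9,2,c); (9,2,ck); (9,4,c); (17,1,c); (17,14,c); (17,16,c); (18,2,c); (18,14,c); (18,15,c); (19,6,c); (19,15,c); (19,16,c); (20,14,c); (20,15,c); (20,16,c)


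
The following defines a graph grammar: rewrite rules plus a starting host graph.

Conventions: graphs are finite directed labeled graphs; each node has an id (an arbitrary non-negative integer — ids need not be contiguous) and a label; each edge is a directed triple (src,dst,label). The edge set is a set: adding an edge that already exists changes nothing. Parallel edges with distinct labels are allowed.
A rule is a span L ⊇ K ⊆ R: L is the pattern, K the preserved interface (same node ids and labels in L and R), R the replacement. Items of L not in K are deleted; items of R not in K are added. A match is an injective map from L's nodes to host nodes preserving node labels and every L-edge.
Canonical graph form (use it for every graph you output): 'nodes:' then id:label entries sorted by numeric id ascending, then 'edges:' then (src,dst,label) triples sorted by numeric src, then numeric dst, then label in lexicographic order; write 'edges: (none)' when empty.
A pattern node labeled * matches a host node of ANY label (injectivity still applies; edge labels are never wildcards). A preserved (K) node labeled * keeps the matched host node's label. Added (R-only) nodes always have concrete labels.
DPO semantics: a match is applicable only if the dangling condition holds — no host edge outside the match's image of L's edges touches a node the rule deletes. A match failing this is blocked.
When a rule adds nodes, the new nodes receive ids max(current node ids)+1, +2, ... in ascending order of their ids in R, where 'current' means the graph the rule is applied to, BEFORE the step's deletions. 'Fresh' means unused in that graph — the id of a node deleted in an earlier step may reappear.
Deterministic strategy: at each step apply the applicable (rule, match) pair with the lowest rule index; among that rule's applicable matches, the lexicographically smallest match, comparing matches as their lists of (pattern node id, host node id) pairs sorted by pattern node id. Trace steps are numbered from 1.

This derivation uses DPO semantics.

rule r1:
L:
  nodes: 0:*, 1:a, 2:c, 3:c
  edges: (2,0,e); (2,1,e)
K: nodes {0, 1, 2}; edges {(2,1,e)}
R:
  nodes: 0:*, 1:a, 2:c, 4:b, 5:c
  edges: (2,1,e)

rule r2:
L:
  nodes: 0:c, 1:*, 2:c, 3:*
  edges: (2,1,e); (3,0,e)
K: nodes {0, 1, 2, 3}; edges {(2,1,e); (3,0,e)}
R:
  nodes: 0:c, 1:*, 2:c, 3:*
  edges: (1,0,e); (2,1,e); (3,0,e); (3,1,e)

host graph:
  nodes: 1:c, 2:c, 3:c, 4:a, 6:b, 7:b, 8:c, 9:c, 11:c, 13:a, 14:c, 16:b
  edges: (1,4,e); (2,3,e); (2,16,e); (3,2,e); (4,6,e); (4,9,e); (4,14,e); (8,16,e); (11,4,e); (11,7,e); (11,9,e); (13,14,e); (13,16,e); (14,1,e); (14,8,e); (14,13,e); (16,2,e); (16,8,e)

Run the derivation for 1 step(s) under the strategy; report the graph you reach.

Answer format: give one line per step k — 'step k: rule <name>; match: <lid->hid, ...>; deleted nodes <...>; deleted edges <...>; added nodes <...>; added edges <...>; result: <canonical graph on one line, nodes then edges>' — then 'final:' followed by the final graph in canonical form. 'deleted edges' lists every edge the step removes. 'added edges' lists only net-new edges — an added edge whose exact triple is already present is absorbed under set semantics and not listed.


step 1: rule r2; match: 0->1, 1->2, 2->3, 3->14; deleted nodes (none); deleted edges (none); added nodes (none); added edges (2,1,e); (14,2,e); result: nodes: 1:c, 2:c, 3:c, 4:a, 6:b, 7:b, 8:c, 9:c, 11:c, 13:a, 14:c, 16:b edges: (1,4,e); (2,1,e); (2,3,e); (2,16,e); (3,2,e); (4,6,e); (4,9,e); (4,14,e); (8,16,e); (11,4,e); (11,7,e); (11,9,e); (13,14,e); (13,16,e); (14,1,e); (14,2,e); (14,8,e); (14,13,e); (16,2,e); (16,8,e)
final:
nodes: 1:c, 2:c, 3:c, 4:a, 6:b, 7:b, 8:c, 9:c, 11:c, 13:a, 14:c, 16:b
edges: (1,4,e); (2,1,e); (2,3,e); (2,16,e); (3,2,e); (4,6,e); (4,9,e); (4,14,e); (8,16,e); (11,4,e); (11,7,e); (11,9,e); (13,14,e); (13,16,e); (14,1,e); (14,2,e); (14,8,e); (14,13,e); (16,2,e); (16,8,e)


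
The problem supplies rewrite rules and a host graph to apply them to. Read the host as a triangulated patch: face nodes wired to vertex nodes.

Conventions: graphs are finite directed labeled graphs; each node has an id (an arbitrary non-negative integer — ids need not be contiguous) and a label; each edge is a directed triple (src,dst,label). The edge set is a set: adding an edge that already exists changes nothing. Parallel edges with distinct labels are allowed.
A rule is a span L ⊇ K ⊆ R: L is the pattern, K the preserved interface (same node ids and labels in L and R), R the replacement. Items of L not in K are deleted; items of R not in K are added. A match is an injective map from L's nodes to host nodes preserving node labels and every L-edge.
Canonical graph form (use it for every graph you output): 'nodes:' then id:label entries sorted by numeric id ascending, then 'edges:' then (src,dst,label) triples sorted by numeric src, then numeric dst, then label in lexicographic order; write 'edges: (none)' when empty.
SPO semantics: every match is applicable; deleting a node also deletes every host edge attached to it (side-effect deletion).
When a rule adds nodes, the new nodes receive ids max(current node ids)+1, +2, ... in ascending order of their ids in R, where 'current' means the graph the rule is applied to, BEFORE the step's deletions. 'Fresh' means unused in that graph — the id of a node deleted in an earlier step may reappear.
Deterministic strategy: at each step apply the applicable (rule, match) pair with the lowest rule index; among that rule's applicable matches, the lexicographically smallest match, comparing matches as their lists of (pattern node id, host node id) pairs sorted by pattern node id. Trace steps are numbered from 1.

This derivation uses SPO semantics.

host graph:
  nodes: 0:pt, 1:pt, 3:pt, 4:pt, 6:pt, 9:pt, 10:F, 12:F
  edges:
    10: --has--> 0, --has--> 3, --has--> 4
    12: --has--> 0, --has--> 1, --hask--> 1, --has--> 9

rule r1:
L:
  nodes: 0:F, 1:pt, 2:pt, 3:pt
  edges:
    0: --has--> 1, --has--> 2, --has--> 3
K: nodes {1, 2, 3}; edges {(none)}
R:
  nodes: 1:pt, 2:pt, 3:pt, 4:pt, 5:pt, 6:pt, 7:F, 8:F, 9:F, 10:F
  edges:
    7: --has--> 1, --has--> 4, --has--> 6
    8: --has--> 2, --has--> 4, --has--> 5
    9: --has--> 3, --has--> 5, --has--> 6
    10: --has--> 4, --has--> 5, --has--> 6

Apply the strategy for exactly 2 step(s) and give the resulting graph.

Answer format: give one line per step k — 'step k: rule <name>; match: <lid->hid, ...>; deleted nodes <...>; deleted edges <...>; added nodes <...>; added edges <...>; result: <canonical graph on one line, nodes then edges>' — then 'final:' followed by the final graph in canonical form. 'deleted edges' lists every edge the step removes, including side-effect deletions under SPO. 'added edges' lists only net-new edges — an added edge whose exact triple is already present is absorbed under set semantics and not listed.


step 1: rule r1; match: 0->10, 1->0, 2->3, 3->4; deleted nodes 10; deleted edges (10,0,has); (10,3,has); (10,4,has); added nodes 13, 14, 15, 16, 17, 18, 19; added edges (16,0,has); (16,13,has); (16,15,has); (17,3,has); (17,13,has); (17,14,has); (18,4,has); (18,14,has); (18,15,has); (19,13,has); (19,14,has); (19,15,has); result: nodes: 0:pt, 1:pt, 3:pt, 4:pt, 6:pt, 9:pt, 12:F, 13:pt, 14:pt, 15:pt, 16:F, 17:F, 18:F, 19:F edges: (12,0,has); (12,1,has); (12,1,hask); (12,9,has); (16,0,has); (16,13,has); (16,15,has); (17,3,has); (17,13,has); (17,14,has); (18,4,has); (18,14,has); (18,15,has); (19,13,has); (19,14,has); (19,15,has)
step 2: rule r1; match: 0->12, 1->0, 2->1, 3->9; deleted nodes 12; deleted edges (12,0,has); (12,1,has); (12,1,hask); (12,9,has); added nodes 20, 21, 22, 23, 24, 25, 26; added edges (23,0,has); (23,20,has); (23,22,has); (24,1,has); (24,20,has); (24,21,has); (25,9,has); (25,21,has); (25,22,has); (26,20,has); (26,21,has); (26,22,has); result: nodes: 0:pt, 1:pt, 3:pt, 4:pt, 6:pt, 9:pt, 13:pt, 14:pt, 15:pt, 16:F, 17:F, 18:F, 19:F, 20:pt, 21:pt, 22:pt, 23:F, 24:F, 25:F, 26:F edges: (16,0,has); (16,13,has); (16,15,has); (17,3,has); (17,13,has); (17,14,has); (18,4,has); (18,14,has); (18,15,has); (19,13,has); (19,14,has); (19,15,has); (23,0,has); (23,20,has); (23,22,has); (24,1,has); (24,20,has); (24,21,has); (25,9,has); (25,21,has); (25,22,has); (26,20,has); (26,21,has); (26,22,has)
final:
nodes: 0:pt, 1:pt, 3:pt, 4:pt, 6:pt, 9:pt, 13:pt, 14:pt, 15:pt, 16:F, 17:F, 18:F, 19:F, 20:pt, 21:pt, 22:pt, 23:F, 24:F, 25:F, 26:F
edges: (16,0,has); (16,13,has); (16,15,has); (17,3,has); (17,13,has); (17,14,has); (18,4,has); (18,14,has); (18,15,has); (19,13,has); (19,14,has); (19,15,has); (23,0,has); (23,20,has); (23,22,has); (24,1,has); (24,20,has); (24,21,has); (25,9,has); (25,21,has); (25,22,has); (26,20,has); (26,21,has); (26,22,has)
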